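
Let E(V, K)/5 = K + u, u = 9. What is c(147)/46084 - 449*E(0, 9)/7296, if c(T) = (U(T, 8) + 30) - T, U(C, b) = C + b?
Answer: -77582383/14009536 ≈ -5.5378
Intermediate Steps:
E(V, K) = 45 + 5*K (E(V, K) = 5*(K + 9) = 5*(9 + K) = 45 + 5*K)
c(T) = 38 (c(T) = ((T + 8) + 30) - T = ((8 + T) + 30) - T = (38 + T) - T = 38)
c(147)/46084 - 449*E(0, 9)/7296 = 38/46084 - 449*(45 + 5*9)/7296 = 38*(1/46084) - 449*(45 + 45)*(1/7296) = 19/23042 - 449*90*(1/7296) = 19/23042 - 40410*1/7296 = 19/23042 - 6735/1216 = -77582383/14009536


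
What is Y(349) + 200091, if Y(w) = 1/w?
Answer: 69831760/349 ≈ 2.0009e+5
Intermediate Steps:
Y(349) + 200091 = 1/349 + 200091 = 69831760/349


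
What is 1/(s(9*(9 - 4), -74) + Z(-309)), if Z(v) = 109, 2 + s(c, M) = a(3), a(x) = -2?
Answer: 1/105 ≈ 0.0095238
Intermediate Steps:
s(c, M) = -4 (s(c, M) = -2 - 2 = -4)
1/(s(9*(9 - 4), -74) + Z(-309)) = 1/(-4 + 109) = 1/105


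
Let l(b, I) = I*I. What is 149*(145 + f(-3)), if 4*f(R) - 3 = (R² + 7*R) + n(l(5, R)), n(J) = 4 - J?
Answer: 42167/2 ≈ 21084.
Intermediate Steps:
l(b, I) = I²
f(R) = 7/4 + 7*R/4 (f(R) = ¾ + ((R² + 7*R) + (4 - R²))/4 = ¾ + (4 + 7*R)/4 = ¾ + (1 + 7*R/4) = 7/4 + 7*R/4)
149*(145 + f(-3)) = 149*(145 + (7/4 + (7/4)*(-3))) = 149*(145 + (7/4 - 21/4)) = 149*(145 - 7/2) = 149*(283/2) = 42167/2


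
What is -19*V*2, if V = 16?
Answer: -608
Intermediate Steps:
-19*V*2 = -19*16*2 = -304*2 = -608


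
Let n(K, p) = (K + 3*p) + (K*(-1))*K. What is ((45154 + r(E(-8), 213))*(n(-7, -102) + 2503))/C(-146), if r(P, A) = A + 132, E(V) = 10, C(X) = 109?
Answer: 97413359/109 ≈ 8.9370e+5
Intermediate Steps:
r(P, A) = 132 + A
n(K, p) = K - K² + 3*p (n(K, p) = (K + 3*p) + (-K)*K = (K + 3*p) - K² = K - K² + 3*p)
((45154 + r(E(-8), 213))*(n(-7, -102) + 2503))/C(-146) = ((45154 + (132 + 213))*((-7 - 1*(-7)² + 3*(-102)) + 2503))/109 = ((45154 + 345)*((-7 - 1*49 - 306) + 2503))*(1/109) = (45499*((-7 - 49 - 306) + 2503))*(1/109) = (45499*(-362 + 2503))*(1/109) = (45499*2141)*(1/109) = 97413359*(1/109) = 97413359/109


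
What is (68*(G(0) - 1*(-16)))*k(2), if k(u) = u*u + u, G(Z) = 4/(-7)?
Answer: 44064/7 ≈ 6294.9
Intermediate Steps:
G(Z) = -4/7 (G(Z) = 4*(-1/7) = -4/7)
k(u) = u + u**2 (k(u) = u**2 + u = u + u**2)
(68*(G(0) - 1*(-16)))*k(2) = (68*(-4/7 - 1*(-16)))*(2*(1 + 2)) = (68*(-4/7 + 16))*(2*3) = (68*(108/7))*6 = (7344/7)*6 = 44064/7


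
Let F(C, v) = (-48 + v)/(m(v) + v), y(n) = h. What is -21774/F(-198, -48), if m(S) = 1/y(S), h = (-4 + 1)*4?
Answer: -2093933/192 ≈ -10906.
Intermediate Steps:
h = -12 (h = -3*4 = -12)
y(n) = -12
m(S) = -1/12 (m(S) = 1/(-12) = -1/12)
F(C, v) = (-48 + v)/(-1/12 + v)
-21774/F(-198, -48) = -21774*(-1 + 12*(-48))/(12*(-48 - 48)) = -21774/(12*(-96)/(-1 - 576)) = -21774/(12*(-96)/(-577)) = -21774/(12*(-1/577)*(-96)) = -21774/1152/577 = -21774*577/1152 = -2093933/192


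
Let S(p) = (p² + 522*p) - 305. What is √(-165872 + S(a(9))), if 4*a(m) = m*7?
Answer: I*√2523319/4 ≈ 397.12*I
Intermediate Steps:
a(m) = 7*m/4 (a(m) = (m*7)/4 = (7*m)/4 = 7*m/4)
S(p) = -305 + p² + 522*p
√(-165872 + S(a(9))) = √(-165872 + (-305 + ((7/4)*9)² + 522*((7/4)*9))) = √(-165872 + (-305 + (63/4)² + 522*(63/4))) = √(-165872 + (-305 + 3969/16 + 16443/2)) = √(-165872 + 130633/16) = √(-2523319/16) = I*√2523319/4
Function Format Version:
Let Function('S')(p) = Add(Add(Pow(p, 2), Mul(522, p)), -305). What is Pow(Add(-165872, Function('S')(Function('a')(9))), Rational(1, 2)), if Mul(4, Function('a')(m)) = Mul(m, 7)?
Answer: Mul(Rational(1, 4), I, Pow(2523319, Rational(1, 2))) ≈ Mul(397.12, I)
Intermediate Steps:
Function('a')(m) = Mul(Rational(7, 4), m) (Function('a')(m) = Mul(Rational(1, 4), Mul(m, 7)) = Mul(Rational(1, 4), Mul(7, m)) = Mul(Rational(7, 4), m))
Function('S')(p) = Add(-305, Pow(p, 2), Mul(522, p))
Pow(Add(-165872, Function('S')(Function('a')(9))), Rational(1, 2)) = Pow(Add(-165872, Add(-305, Pow(Mul(Rational(7, 4), 9), 2), Mul(522, Mul(Rational(7, 4), 9)))), Rational(1, 2)) = Pow(Add(-165872, Add(-305, Pow(Rational(63, 4), 2), Mul(522, Rational(63, 4)))), Rational(1, 2)) = Pow(Add(-165872, Add(-305, Rational(3969, 16), Rational(16443, 2))), Rational(1, 2)) = Pow(Add(-165872, Rational(130633, 16)), Rational(1, 2)) = Pow(Rational(-2523319, 16), Rational(1, 2)) = Mul(Rational(1, 4), I, Pow(2523319, Rational(1, 2)))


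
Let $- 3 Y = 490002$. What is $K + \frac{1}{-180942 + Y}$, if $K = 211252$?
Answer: $\frac{72728993551}{344276} \approx 2.1125 \cdot 10^{5}$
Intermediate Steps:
$Y = -163334$ ($Y = \left(- \frac{1}{3}\right) 490002 = -163334$)
$K + \frac{1}{-180942 + Y} = 211252 + \frac{1}{-180942 - 163334} = 211252 + \frac{1}{-344276} = 211252 - \frac{1}{344276} = \frac{72728993551}{344276}$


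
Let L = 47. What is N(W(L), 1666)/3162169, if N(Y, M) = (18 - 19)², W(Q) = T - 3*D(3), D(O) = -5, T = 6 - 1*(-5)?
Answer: 1/3162169 ≈ 3.1624e-7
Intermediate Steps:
T = 11 (T = 6 + 5 = 11)
W(Q) = 26 (W(Q) = 11 - 3*(-5) = 11 + 15 = 26)
N(Y, M) = 1 (N(Y, M) = (-1)² = 1)
N(W(L), 1666)/3162169 = 1/3162169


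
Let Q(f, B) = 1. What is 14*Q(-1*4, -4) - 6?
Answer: 8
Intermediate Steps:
14*Q(-1*4, -4) - 6 = 14*1 - 6 = 14 - 6 = 8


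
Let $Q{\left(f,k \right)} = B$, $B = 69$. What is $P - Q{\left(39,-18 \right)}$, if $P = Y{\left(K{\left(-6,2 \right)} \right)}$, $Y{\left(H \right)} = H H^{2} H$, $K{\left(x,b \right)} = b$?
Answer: $-53$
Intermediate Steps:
$Q{\left(f,k \right)} = 69$
$Y{\left(H \right)} = H^{4}$ ($Y{\left(H \right)} = H^{3} H = H^{4}$)
$P = 16$ ($P = 2^{4} = 16$)
$P - Q{\left(39,-18 \right)} = 16 - 69 = -53$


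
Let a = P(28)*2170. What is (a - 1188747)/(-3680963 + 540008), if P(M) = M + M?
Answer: 1067227/3140955 ≈ 0.33978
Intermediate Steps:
P(M) = 2*M
a = 121520 (a = (2*28)*2170 = 56*2170 = 121520)
(a - 1188747)/(-3680963 + 540008) = (121520 - 1188747)/(-3680963 + 540008) = -1067227/(-3140955) = -1067227*(-1/3140955) = 1067227/3140955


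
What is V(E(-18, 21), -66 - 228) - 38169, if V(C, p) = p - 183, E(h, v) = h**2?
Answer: -38646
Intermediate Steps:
V(C, p) = -183 + p
V(E(-18, 21), -66 - 228) - 38169 = (-183 + (-66 - 228)) - 38169 = (-183 - 294) - 38169 = -477 - 38169 = -38646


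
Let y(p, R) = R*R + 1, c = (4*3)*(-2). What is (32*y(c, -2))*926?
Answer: 148160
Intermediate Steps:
c = -24 (c = 12*(-2) = -24)
y(p, R) = 1 + R**2 (y(p, R) = R**2 + 1 = 1 + R**2)
(32*y(c, -2))*926 = (32*(1 + (-2)**2))*926 = (32*(1 + 4))*926 = (32*5)*926 = 160*926 = 148160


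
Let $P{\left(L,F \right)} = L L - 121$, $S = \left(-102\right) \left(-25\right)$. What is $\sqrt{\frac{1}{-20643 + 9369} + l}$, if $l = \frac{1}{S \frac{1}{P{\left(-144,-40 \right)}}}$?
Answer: $\frac{2 \sqrt{51554883995}}{159715} \approx 2.8433$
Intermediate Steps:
$S = 2550$
$P{\left(L,F \right)} = -121 + L^{2}$ ($P{\left(L,F \right)} = L^{2} - 121 = -121 + L^{2}$)
$l = \frac{4123}{510}$ ($l = \frac{1}{2550 \frac{1}{-121 + \left(-144\right)^{2}}} = \frac{1}{2550 \frac{1}{-121 + 20736}} = \frac{1}{2550 \cdot \frac{1}{20615}} = \frac{1}{\frac{510}{4123}} = \frac{4123}{510} \approx 8.0843$)
$\sqrt{\frac{1}{-20643 + 9369} + l} = \sqrt{\frac{1}{-20643 + 9369} + \frac{4123}{510}} = \sqrt{\frac{1}{-11274} + \frac{4123}{510}} = \sqrt{- \frac{1}{11274} + \frac{4123}{510}} = \sqrt{\frac{1291172}{159715}} = \frac{2 \sqrt{51554883995}}{159715}$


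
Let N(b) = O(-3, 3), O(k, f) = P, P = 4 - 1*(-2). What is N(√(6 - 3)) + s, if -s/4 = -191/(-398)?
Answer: 812/199 ≈ 4.0804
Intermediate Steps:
P = 6 (P = 4 + 2 = 6)
O(k, f) = 6
N(b) = 6
s = -382/199 (s = -(-764)/(-398) = -(-764)*(-1)/398 = -4*191/398 = -382/199 ≈ -1.9196)
N(√(6 - 3)) + s = 6 - 382/199 = 812/199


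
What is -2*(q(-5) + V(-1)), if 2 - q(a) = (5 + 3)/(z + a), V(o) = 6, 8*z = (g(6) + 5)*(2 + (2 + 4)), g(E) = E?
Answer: -40/3 ≈ -13.333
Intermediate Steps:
z = 11 (z = ((6 + 5)*(2 + (2 + 4)))/8 = (11*(2 + 6))/8 = (11*8)/8 = (⅛)*88 = 11)
q(a) = 2 - 8/(11 + a) (q(a) = 2 - (5 + 3)/(11 + a) = 2 - 8/(11 + a))
-2*(q(-5) + V(-1)) = -2*(2*(7 - 5)/(11 - 5) + 6) = -2*(2*2/6 + 6) = -2*(2*(⅙)*2 + 6) = -2*(⅔ + 6) = -2*20/3 = -40/3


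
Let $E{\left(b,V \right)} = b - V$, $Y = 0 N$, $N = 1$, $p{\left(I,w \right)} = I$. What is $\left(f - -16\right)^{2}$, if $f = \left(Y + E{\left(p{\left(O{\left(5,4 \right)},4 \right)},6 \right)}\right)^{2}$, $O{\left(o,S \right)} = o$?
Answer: $289$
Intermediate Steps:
$Y = 0$ ($Y = 0 \cdot 1 = 0$)
$f = 1$ ($f = \left(0 + \left(5 - 6\right)\right)^{2} = \left(0 - 1\right)^{2} = \left(-1\right)^{2} = 1$)
$\left(f - -16\right)^{2} = \left(1 - -16\right)^{2} = \left(1 + \left(-5 + 21\right)\right)^{2} = \left(1 + 16\right)^{2} = 17^{2} = 289$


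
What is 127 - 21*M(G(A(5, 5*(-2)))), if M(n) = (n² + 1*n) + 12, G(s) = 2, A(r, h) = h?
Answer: -251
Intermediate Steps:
M(n) = 12 + n + n² (M(n) = (n² + n) + 12 = (n + n²) + 12 = 12 + n + n²)
127 - 21*M(G(A(5, 5*(-2)))) = 127 - 21*(12 + 2 + 2²) = 127 - 21*(12 + 2 + 4) = 127 - 21*18 = 127 - 378 = -251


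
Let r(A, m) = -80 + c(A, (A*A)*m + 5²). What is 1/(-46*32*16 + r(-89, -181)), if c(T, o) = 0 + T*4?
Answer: -1/23988 ≈ -4.1688e-5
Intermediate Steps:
c(T, o) = 4*T (c(T, o) = 0 + 4*T = 4*T)
r(A, m) = -80 + 4*A
1/(-46*32*16 + r(-89, -181)) = 1/(-46*32*16 + (-80 + 4*(-89))) = 1/(-1472*16 + (-80 - 356)) = 1/(-23552 - 436) = 1/(-23988) = -1/23988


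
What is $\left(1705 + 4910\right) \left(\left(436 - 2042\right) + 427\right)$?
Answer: $-7799085$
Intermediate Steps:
$\left(1705 + 4910\right) \left(\left(436 - 2042\right) + 427\right) = 6615 \left(-1606 + 427\right) = 6615 \left(-1179\right) = -7799085$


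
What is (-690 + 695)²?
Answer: 25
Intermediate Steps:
(-690 + 695)² = 5² = 25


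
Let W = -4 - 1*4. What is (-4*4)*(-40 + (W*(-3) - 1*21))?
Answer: 592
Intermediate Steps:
W = -8 (W = -4 - 4 = -8)
(-4*4)*(-40 + (W*(-3) - 1*21)) = (-4*4)*(-40 + (-8*(-3) - 1*21)) = -16*(-40 + (24 - 21)) = -16*(-40 + 3) = -16*(-37) = 592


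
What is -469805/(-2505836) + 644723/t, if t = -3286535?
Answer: -71539527753/8235517718260 ≈ -0.0086867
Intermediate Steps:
-469805/(-2505836) + 644723/t = -469805/(-2505836) + 644723/(-3286535) = -469805*(-1/2505836) + 644723*(-1/3286535) = 469805/2505836 - 644723/3286535 = -71539527753/8235517718260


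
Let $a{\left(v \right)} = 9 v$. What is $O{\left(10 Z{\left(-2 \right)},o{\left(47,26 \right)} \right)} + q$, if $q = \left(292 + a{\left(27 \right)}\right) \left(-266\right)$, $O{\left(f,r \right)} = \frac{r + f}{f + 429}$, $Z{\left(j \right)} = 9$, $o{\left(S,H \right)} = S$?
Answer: $- \frac{73858753}{519} \approx -1.4231 \cdot 10^{5}$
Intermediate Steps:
$O{\left(f,r \right)} = \frac{f + r}{429 + f}$
$q = -142310$ ($q = \left(292 + 9 \cdot 27\right) \left(-266\right) = \left(292 + 243\right) \left(-266\right) = 535 \left(-266\right) = -142310$)
$O{\left(10 Z{\left(-2 \right)},o{\left(47,26 \right)} \right)} + q = \frac{10 \cdot 9 + 47}{429 + 10 \cdot 9} - 142310 = \frac{90 + 47}{429 + 90} - 142310 = \frac{1}{519} \cdot 137 - 142310 = \frac{137}{519} - 142310 = - \frac{73858753}{519}$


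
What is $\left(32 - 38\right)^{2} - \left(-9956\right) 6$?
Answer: $59772$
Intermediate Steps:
$\left(32 - 38\right)^{2} - \left(-9956\right) 6 = \left(-6\right)^{2} - -59736 = 36 + 59736 = 59772$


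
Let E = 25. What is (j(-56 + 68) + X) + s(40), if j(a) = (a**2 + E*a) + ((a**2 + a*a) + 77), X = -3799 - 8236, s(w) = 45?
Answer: -11181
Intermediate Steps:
X = -12035
j(a) = 77 + 3*a**2 + 25*a (j(a) = (a**2 + 25*a) + ((a**2 + a*a) + 77) = (a**2 + 25*a) + ((a**2 + a**2) + 77) = (a**2 + 25*a) + (2*a**2 + 77) = (a**2 + 25*a) + (77 + 2*a**2) = 77 + 3*a**2 + 25*a)
(j(-56 + 68) + X) + s(40) = ((77 + 3*(-56 + 68)**2 + 25*(-56 + 68)) - 12035) + 45 = ((77 + 3*12**2 + 25*12) - 12035) + 45 = ((77 + 3*144 + 300) - 12035) + 45 = ((77 + 432 + 300) - 12035) + 45 = (809 - 12035) + 45 = -11226 + 45 = -11181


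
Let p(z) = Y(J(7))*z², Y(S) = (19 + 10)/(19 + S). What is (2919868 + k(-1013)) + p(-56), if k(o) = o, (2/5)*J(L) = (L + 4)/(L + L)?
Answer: 1715914317/587 ≈ 2.9232e+6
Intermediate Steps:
J(L) = 5*(4 + L)/(4*L) (J(L) = 5*((L + 4)/(L + L))/2 = 5*((4 + L)/((2*L)))/2 = 5*((4 + L)*(1/(2*L)))/2 = 5*((4 + L)/(2*L))/2 = 5*(4 + L)/(4*L))
Y(S) = 29/(19 + S)
p(z) = 812*z²/587 (p(z) = (29/(19 + (5/4 + 5/7)))*z² = (29/(19 + 55/28))*z² = (29/(587/28))*z² = (29*(28/587))*z² = 812*z²/587)
(2919868 + k(-1013)) + p(-56) = (2919868 - 1013) + (812/587)*(-56)² = 2918855 + (812/587)*3136 = 2918855 + 2546432/587 = 1715914317/587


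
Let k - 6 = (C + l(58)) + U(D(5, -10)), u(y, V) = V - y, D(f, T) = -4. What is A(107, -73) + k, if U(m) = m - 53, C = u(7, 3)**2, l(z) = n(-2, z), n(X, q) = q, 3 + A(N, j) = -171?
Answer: -151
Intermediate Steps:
A(N, j) = -174 (A(N, j) = -3 - 171 = -174)
l(z) = z
C = 16 (C = (3 - 1*7)**2 = (3 - 7)**2 = (-4)**2 = 16)
U(m) = -53 + m
k = 23 (k = 6 + ((16 + 58) + (-53 - 4)) = 6 + (74 - 57) = 6 + 17 = 23)
A(107, -73) + k = -174 + 23 = -151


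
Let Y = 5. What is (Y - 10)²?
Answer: 25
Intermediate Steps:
(Y - 10)² = (5 - 10)² = (-5)² = 25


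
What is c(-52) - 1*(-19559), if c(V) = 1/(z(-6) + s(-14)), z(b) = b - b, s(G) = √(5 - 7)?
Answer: 19559 - I*√2/2 ≈ 19559.0 - 0.70711*I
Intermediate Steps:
s(G) = I*√2 (s(G) = √(-2) = I*√2)
z(b) = 0
c(V) = -I*√2/2 (c(V) = 1/(0 + I*√2) = 1/(I*√2) = -I*√2/2)
c(-52) - 1*(-19559) = -I*√2/2 - 1*(-19559) = -I*√2/2 + 19559 = 19559 - I*√2/2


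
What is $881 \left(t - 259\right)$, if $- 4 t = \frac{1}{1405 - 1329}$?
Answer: $- \frac{69367297}{304} \approx -2.2818 \cdot 10^{5}$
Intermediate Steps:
$t = - \frac{1}{304}$ ($t = - \frac{1}{4 \left(1405 - 1329\right)} = - \frac{1}{4 \cdot 76} = \left(- \frac{1}{4}\right) \frac{1}{76} = - \frac{1}{304} \approx -0.0032895$)
$881 \left(t - 259\right) = 881 \left(- \frac{1}{304} - 259\right) = 881 \left(- \frac{78737}{304}\right) = - \frac{69367297}{304}$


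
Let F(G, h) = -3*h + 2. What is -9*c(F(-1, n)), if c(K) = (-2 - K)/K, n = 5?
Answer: 99/13 ≈ 7.6154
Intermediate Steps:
F(G, h) = 2 - 3*h
c(K) = (-2 - K)/K
-9*c(F(-1, n)) = -9*(-2 - (2 - 3*5))/(2 - 3*5) = -9*(-2 - (2 - 15))/(2 - 15) = -9*(-2 - 1*(-13))/(-13) = -(-9)*(-2 + 13)/13 = -(-9)*11/13 = -9*(-11/13) = 99/13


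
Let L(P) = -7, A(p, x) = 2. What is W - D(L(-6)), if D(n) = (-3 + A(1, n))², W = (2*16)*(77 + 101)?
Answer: 5695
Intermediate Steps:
W = 5696 (W = 32*178 = 5696)
D(n) = 1 (D(n) = (-3 + 2)² = (-1)² = 1)
W - D(L(-6)) = 5696 - 1*1 = 5696 - 1 = 5695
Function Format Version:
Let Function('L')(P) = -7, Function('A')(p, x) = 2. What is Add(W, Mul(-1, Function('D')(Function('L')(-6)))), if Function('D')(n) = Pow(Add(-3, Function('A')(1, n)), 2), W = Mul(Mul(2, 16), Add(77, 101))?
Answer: 5695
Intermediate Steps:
W = 5696 (W = Mul(32, 178) = 5696)
Function('D')(n) = 1 (Function('D')(n) = Pow(Add(-3, 2), 2) = Pow(-1, 2) = 1)
Add(W, Mul(-1, Function('D')(Function('L')(-6)))) = Add(5696, Mul(-1, 1)) = Add(5696, -1) = 5695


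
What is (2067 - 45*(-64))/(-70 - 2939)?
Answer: -97/59 ≈ -1.6441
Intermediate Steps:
(2067 - 45*(-64))/(-70 - 2939) = (2067 + 2880)/(-3009) = 4947*(-1/3009) = -97/59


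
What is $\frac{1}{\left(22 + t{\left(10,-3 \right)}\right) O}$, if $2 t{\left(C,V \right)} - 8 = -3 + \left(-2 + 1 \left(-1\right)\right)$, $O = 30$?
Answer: $\frac{1}{690} \approx 0.0014493$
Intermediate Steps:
$t{\left(C,V \right)} = 1$ ($t{\left(C,V \right)} = 4 + \frac{-3 + \left(-2 + 1 \left(-1\right)\right)}{2} = 4 + \frac{-3 - 3}{2} = 4 + \frac{1}{2} \left(-6\right) = 4 - 3 = 1$)
$\frac{1}{\left(22 + t{\left(10,-3 \right)}\right) O} = \frac{1}{\left(22 + 1\right) 30} = \frac{1}{23 \cdot 30} = \frac{1}{690}$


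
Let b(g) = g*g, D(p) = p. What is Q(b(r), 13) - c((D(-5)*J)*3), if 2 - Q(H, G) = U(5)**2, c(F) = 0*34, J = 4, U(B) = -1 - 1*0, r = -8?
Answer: 1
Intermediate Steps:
U(B) = -1 (U(B) = -1 + 0 = -1)
c(F) = 0
b(g) = g**2
Q(H, G) = 1 (Q(H, G) = 2 - 1*(-1)**2 = 2 - 1*1 = 2 - 1 = 1)
Q(b(r), 13) - c((D(-5)*J)*3) = 1 - 1*0 = 1 + 0 = 1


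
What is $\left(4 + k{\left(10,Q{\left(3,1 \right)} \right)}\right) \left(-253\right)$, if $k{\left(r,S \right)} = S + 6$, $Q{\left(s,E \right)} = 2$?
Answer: $-3036$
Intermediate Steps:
$k{\left(r,S \right)} = 6 + S$
$\left(4 + k{\left(10,Q{\left(3,1 \right)} \right)}\right) \left(-253\right) = \left(4 + \left(6 + 2\right)\right) \left(-253\right) = \left(4 + 8\right) \left(-253\right) = 12 \left(-253\right) = -3036$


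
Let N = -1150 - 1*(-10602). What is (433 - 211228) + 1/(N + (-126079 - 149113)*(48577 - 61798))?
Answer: -766940272332779/3638322884 ≈ -2.1080e+5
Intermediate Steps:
N = 9452 (N = -1150 + 10602 = 9452)
(433 - 211228) + 1/(N + (-126079 - 149113)*(48577 - 61798)) = (433 - 211228) + 1/(9452 + (-126079 - 149113)*(48577 - 61798)) = -210795 + 1/(9452 - 275192*(-13221)) = -210795 + 1/(9452 + 3638313432) = -210795 + 1/3638322884 = -766940272332779/3638322884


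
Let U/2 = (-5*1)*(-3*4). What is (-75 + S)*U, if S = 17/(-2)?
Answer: -10020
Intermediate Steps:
S = -17/2 (S = 17*(-1/2) = -17/2 ≈ -8.5000)
U = 120 (U = 2*((-5*1)*(-3*4)) = 2*(-5*(-12)) = 2*60 = 120)
(-75 + S)*U = (-75 - 17/2)*120 = -167/2*120 = -10020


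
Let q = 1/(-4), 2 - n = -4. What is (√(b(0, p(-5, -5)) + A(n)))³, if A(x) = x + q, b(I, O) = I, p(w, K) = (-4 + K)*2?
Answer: 23*√23/8 ≈ 13.788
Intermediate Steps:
p(w, K) = -8 + 2*K
n = 6 (n = 2 - 1*(-4) = 2 + 4 = 6)
q = -¼ ≈ -0.25000
A(x) = -¼ + x (A(x) = x - ¼ = -¼ + x)
(√(b(0, p(-5, -5)) + A(n)))³ = (√(0 + (-¼ + 6)))³ = (√(0 + 23/4))³ = (√(23/4))³ = (√23/2)³ = 23*√23/8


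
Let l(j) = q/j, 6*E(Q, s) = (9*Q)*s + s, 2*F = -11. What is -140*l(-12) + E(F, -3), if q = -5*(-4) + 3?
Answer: 3511/12 ≈ 292.58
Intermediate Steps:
F = -11/2 (F = (1/2)*(-11) = -11/2 ≈ -5.5000)
q = 23 (q = 20 + 3 = 23)
E(Q, s) = s/6 + 3*Q*s/2 (E(Q, s) = ((9*Q)*s + s)/6 = (9*Q*s + s)/6 = (s + 9*Q*s)/6 = s/6 + 3*Q*s/2)
l(j) = 23/j
-140*l(-12) + E(F, -3) = -3220/(-12) + (1/6)*(-3)*(1 + 9*(-11/2)) = -3220*(-1)/12 + (1/6)*(-3)*(1 - 99/2) = -140*(-23/12) + (1/6)*(-3)*(-97/2) = 805/3 + 97/4 = 3511/12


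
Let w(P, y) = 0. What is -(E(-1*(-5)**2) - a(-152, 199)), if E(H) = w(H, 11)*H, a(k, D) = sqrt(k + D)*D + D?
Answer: 199 + 199*sqrt(47) ≈ 1563.3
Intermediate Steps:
a(k, D) = D + D*sqrt(D + k) (a(k, D) = sqrt(D + k)*D + D = D*sqrt(D + k) + D = D + D*sqrt(D + k))
E(H) = 0 (E(H) = 0*H = 0)
-(E(-1*(-5)**2) - a(-152, 199)) = -(0 - 199*(1 + sqrt(199 - 152))) = -(0 - 199*(1 + sqrt(47))) = -(0 - (199 + 199*sqrt(47))) = -(0 + (-199 - 199*sqrt(47))) = -(-199 - 199*sqrt(47)) = 199 + 199*sqrt(47)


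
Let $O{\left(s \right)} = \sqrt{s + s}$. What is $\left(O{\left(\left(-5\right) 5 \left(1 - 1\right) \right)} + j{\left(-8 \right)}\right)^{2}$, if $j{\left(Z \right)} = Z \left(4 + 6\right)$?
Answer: $6400$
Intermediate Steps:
$O{\left(s \right)} = \sqrt{2} \sqrt{s}$ ($O{\left(s \right)} = \sqrt{2 s} = \sqrt{2} \sqrt{s}$)
$j{\left(Z \right)} = 10 Z$ ($j{\left(Z \right)} = Z 10 = 10 Z$)
$\left(O{\left(\left(-5\right) 5 \left(1 - 1\right) \right)} + j{\left(-8 \right)}\right)^{2} = \left(\sqrt{2} \sqrt{\left(-5\right) 5 \left(1 - 1\right)} + 10 \left(-8\right)\right)^{2} = \left(\sqrt{2} \sqrt{\left(-25\right) 0} - 80\right)^{2} = \left(\sqrt{2} \sqrt{0} - 80\right)^{2} = \left(\sqrt{2} \cdot 0 - 80\right)^{2} = \left(0 - 80\right)^{2} = \left(-80\right)^{2} = 6400$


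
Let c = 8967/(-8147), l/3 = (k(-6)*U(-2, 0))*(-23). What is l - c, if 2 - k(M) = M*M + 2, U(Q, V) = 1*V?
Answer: 8967/8147 ≈ 1.1007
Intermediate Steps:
U(Q, V) = V
k(M) = -M² (k(M) = 2 - (M*M + 2) = 2 - (M² + 2) = 2 - (2 + M²) = 2 + (-2 - M²) = -M²)
l = 0 (l = 3*((-1*(-6)²*0)*(-23)) = 3*((-1*36*0)*(-23)) = 3*(-36*0*(-23)) = 3*(0*(-23)) = 3*0 = 0)
c = -8967/8147 (c = 8967*(-1/8147) = -8967/8147 ≈ -1.1007)
l - c = 0 - 1*(-8967/8147) = 0 + 8967/8147 = 8967/8147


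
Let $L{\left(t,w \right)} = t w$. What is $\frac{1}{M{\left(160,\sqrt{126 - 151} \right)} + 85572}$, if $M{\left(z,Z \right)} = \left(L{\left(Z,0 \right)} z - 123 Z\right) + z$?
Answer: $\frac{85732}{7350354049} + \frac{615 i}{7350354049} \approx 1.1664 \cdot 10^{-5} + 8.3669 \cdot 10^{-8} i$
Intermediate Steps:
$M{\left(z,Z \right)} = z - 123 Z$ ($M{\left(z,Z \right)} = \left(Z 0 z - 123 Z\right) + z = \left(0 z - 123 Z\right) + z = \left(0 - 123 Z\right) + z = - 123 Z + z = z - 123 Z$)
$\frac{1}{M{\left(160,\sqrt{126 - 151} \right)} + 85572} = \frac{1}{\left(160 - 123 \sqrt{126 - 151}\right) + 85572} = \frac{1}{\left(160 - 123 \sqrt{-25}\right) + 85572} = \frac{1}{\left(160 - 123 \cdot 5 i\right) + 85572} = \frac{1}{\left(160 - 615 i\right) + 85572} = \frac{1}{85732 - 615 i} = \frac{85732 + 615 i}{7350354049}$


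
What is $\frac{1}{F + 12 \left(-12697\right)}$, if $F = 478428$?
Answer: $\frac{1}{326064} \approx 3.0669 \cdot 10^{-6}$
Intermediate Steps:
$\frac{1}{F + 12 \left(-12697\right)} = \frac{1}{478428 + 12 \left(-12697\right)} = \frac{1}{478428 - 152364} = \frac{1}{326064}$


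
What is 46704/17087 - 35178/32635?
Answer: 131871222/79662035 ≈ 1.6554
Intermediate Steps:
46704/17087 - 35178/32635 = 46704*(1/17087) - 35178*1/32635 = 6672/2441 - 35178/32635 = 131871222/79662035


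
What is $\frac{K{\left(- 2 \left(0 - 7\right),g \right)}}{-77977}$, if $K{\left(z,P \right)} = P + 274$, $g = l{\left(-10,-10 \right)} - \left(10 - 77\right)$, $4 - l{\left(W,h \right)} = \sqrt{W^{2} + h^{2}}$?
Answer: $- \frac{345}{77977} + \frac{10 \sqrt{2}}{77977} \approx -0.004243$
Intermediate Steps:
$l{\left(W,h \right)} = 4 - \sqrt{W^{2} + h^{2}}$
$g = 71 - 10 \sqrt{2}$ ($g = \left(4 - \sqrt{\left(-10\right)^{2} + \left(-10\right)^{2}}\right) - \left(10 - 77\right) = \left(4 - \sqrt{100 + 100}\right) - -67 = \left(4 - \sqrt{200}\right) + 67 = \left(4 - 10 \sqrt{2}\right) + 67 = 71 - 10 \sqrt{2} \approx 56.858$)
$K{\left(z,P \right)} = 274 + P$
$\frac{K{\left(- 2 \left(0 - 7\right),g \right)}}{-77977} = \frac{274 + \left(71 - 10 \sqrt{2}\right)}{-77977} = \left(345 - 10 \sqrt{2}\right) \left(- \frac{1}{77977}\right) = - \frac{345}{77977} + \frac{10 \sqrt{2}}{77977}$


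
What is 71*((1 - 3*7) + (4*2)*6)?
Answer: 1988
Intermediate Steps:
71*((1 - 3*7) + (4*2)*6) = 71*((1 - 21) + 8*6) = 71*(-20 + 48) = 71*28 = 1988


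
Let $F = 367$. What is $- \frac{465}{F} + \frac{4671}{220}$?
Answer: $\frac{1611957}{80740} \approx 19.965$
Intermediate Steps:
$- \frac{465}{F} + \frac{4671}{220} = - \frac{465}{367} + \frac{4671}{220} = \frac{1611957}{80740}$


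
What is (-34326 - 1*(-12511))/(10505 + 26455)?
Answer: -4363/7392 ≈ -0.59023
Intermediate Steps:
(-34326 - 1*(-12511))/(10505 + 26455) = (-34326 + 12511)/36960 = -21815*1/36960 = -4363/7392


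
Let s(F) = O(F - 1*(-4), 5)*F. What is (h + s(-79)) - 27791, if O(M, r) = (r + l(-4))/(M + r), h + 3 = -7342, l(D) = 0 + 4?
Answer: -2458809/70 ≈ -35126.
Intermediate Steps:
l(D) = 4
h = -7345 (h = -3 - 7342 = -7345)
O(M, r) = (4 + r)/(M + r) (O(M, r) = (r + 4)/(M + r) = (4 + r)/(M + r))
s(F) = 9*F/(9 + F) (s(F) = ((4 + 5)/((F - 1*(-4)) + 5))*F = (9/((F + 4) + 5))*F = (9/((4 + F) + 5))*F = (9/(9 + F))*F = 9*F/(9 + F))
(h + s(-79)) - 27791 = (-7345 + 9*(-79)/(9 - 79)) - 27791 = (-7345 + 9*(-79)/(-70)) - 27791 = (-7345 + 9*(-79)*(-1/70)) - 27791 = (-7345 + 711/70) - 27791 = -513439/70 - 27791 = -2458809/70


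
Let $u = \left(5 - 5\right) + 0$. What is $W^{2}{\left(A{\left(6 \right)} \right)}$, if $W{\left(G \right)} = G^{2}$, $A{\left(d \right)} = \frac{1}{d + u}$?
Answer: $\frac{1}{1296} \approx 0.0007716$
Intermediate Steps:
$u = 0$ ($u = \left(5 - 5\right) + 0 = 0 + 0 = 0$)
$A{\left(d \right)} = \frac{1}{d}$ ($A{\left(d \right)} = \frac{1}{d + 0} = \frac{1}{d}$)
$W^{2}{\left(A{\left(6 \right)} \right)} = \left(\left(\frac{1}{6}\right)^{2}\right)^{2} = \left(\frac{1}{36}\right)^{2} = \frac{1}{1296}$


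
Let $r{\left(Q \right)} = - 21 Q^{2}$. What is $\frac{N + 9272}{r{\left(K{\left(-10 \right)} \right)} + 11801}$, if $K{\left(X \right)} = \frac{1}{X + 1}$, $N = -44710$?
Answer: $- \frac{478413}{159310} \approx -3.003$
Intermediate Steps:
$K{\left(X \right)} = \frac{1}{1 + X}$
$\frac{N + 9272}{r{\left(K{\left(-10 \right)} \right)} + 11801} = \frac{-44710 + 9272}{- 21 \left(\frac{1}{1 - 10}\right)^{2} + 11801} = - \frac{35438}{- 21 \left(\frac{1}{-9}\right)^{2} + 11801} = - \frac{35438}{- 21 \left(- \frac{1}{9}\right)^{2} + 11801} = - \frac{35438}{\left(-21\right) \frac{1}{81} + 11801} = - \frac{35438}{- \frac{7}{27} + 11801} = - \frac{35438}{\frac{318620}{27}} = \left(-35438\right) \frac{27}{318620} = - \frac{478413}{159310}$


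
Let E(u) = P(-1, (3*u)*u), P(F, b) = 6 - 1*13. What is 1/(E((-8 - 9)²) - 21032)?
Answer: -1/21039 ≈ -4.7531e-5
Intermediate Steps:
P(F, b) = -7 (P(F, b) = 6 - 13 = -7)
E(u) = -7
1/(E((-8 - 9)²) - 21032) = 1/(-7 - 21032) = 1/(-21039) = -1/21039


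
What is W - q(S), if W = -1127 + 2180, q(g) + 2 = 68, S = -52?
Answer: 987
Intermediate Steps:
q(g) = 66 (q(g) = -2 + 68 = 66)
W = 1053
W - q(S) = 1053 - 1*66 = 1053 - 66 = 987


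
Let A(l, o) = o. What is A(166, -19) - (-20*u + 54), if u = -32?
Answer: -713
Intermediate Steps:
A(166, -19) - (-20*u + 54) = -19 - (-20*(-32) + 54) = -19 - (640 + 54) = -19 - 1*694 = -19 - 694 = -713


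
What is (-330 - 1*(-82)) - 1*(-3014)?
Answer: 2766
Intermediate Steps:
(-330 - 1*(-82)) - 1*(-3014) = (-330 + 82) + 3014 = -248 + 3014 = 2766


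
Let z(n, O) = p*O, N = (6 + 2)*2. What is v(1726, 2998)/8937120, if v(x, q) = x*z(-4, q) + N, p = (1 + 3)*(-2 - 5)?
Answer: -1509243/93095 ≈ -16.212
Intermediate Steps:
p = -28 (p = 4*(-7) = -28)
N = 16 (N = 8*2 = 16)
z(n, O) = -28*O
v(x, q) = 16 - 28*q*x (v(x, q) = x*(-28*q) + 16 = -28*q*x + 16 = 16 - 28*q*x)
v(1726, 2998)/8937120 = (16 - 28*2998*1726)/8937120 = (16 - 144887344)*(1/8937120) = -144887328*1/8937120 = -1509243/93095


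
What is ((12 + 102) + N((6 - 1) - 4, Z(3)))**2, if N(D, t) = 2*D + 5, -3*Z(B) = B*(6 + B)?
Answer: 14641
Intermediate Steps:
Z(B) = -B*(6 + B)/3
N(D, t) = 5 + 2*D
((12 + 102) + N((6 - 1) - 4, Z(3)))**2 = ((12 + 102) + (5 + 2*((6 - 1) - 4)))**2 = (114 + (5 + 2*(5 - 4)))**2 = (114 + (5 + 2*1))**2 = (114 + (5 + 2))**2 = (114 + 7)**2 = 121**2 = 14641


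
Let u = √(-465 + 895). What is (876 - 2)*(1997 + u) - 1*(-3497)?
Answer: 1748875 + 874*√430 ≈ 1.7670e+6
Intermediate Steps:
u = √430 ≈ 20.736
(876 - 2)*(1997 + u) - 1*(-3497) = (876 - 2)*(1997 + √430) - 1*(-3497) = 874*(1997 + √430) + 3497 = (1745378 + 874*√430) + 3497 = 1748875 + 874*√430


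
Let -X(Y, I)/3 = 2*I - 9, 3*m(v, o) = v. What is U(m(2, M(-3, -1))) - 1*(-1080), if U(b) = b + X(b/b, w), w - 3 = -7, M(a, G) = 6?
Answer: 3395/3 ≈ 1131.7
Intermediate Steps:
m(v, o) = v/3
w = -4 (w = 3 - 7 = -4)
X(Y, I) = 27 - 6*I (X(Y, I) = -3*(2*I - 9) = -3*(-9 + 2*I) = 27 - 6*I)
U(b) = 51 + b (U(b) = b + (27 - 6*(-4)) = b + (27 + 24) = b + 51 = 51 + b)
U(m(2, M(-3, -1))) - 1*(-1080) = (51 + (⅓)*2) - 1*(-1080) = (51 + ⅔) + 1080 = 155/3 + 1080 = 3395/3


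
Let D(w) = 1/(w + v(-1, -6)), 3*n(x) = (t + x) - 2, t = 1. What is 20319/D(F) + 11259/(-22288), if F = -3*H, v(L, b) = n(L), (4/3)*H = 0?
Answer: -301924507/22288 ≈ -13547.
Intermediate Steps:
H = 0 (H = (3/4)*0 = 0)
n(x) = -1/3 + x/3 (n(x) = ((1 + x) - 2)/3 = (-1 + x)/3 = -1/3 + x/3)
v(L, b) = -1/3 + L/3
F = 0 (F = -3*0 = 0)
D(w) = 1/(-2/3 + w) (D(w) = 1/(w + (-1/3 + (1/3)*(-1))) = 1/(w + (-1/3 - 1/3)) = 1/(w - 2/3) = 1/(-2/3 + w))
20319/D(F) + 11259/(-22288) = 20319/((3/(-2 + 3*0))) + 11259/(-22288) = 20319/((3/(-2 + 0))) + 11259*(-1/22288) = 20319/((3/(-2))) - 11259/22288 = 20319/((3*(-1/2))) - 11259/22288 = 20319/(-3/2) - 11259/22288 = 20319*(-2/3) - 11259/22288 = -13546 - 11259/22288 = -301924507/22288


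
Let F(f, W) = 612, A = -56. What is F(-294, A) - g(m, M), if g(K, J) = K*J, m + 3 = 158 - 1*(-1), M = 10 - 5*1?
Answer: -168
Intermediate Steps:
M = 5 (M = 10 - 5 = 5)
m = 156 (m = -3 + (158 - 1*(-1)) = -3 + (158 + 1) = -3 + 159 = 156)
g(K, J) = J*K
F(-294, A) - g(m, M) = 612 - 5*156 = 612 - 1*780 = 612 - 780 = -168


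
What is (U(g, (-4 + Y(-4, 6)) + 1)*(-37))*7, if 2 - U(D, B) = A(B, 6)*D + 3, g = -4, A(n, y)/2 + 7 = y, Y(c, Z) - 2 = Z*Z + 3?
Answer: 2331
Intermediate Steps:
Y(c, Z) = 5 + Z**2 (Y(c, Z) = 2 + (Z*Z + 3) = 2 + (Z**2 + 3) = 2 + (3 + Z**2) = 5 + Z**2)
A(n, y) = -14 + 2*y
U(D, B) = -1 + 2*D (U(D, B) = 2 - ((-14 + 2*6)*D + 3) = 2 - ((-14 + 12)*D + 3) = 2 - (-2*D + 3) = 2 - (3 - 2*D) = 2 + (-3 + 2*D) = -1 + 2*D)
(U(g, (-4 + Y(-4, 6)) + 1)*(-37))*7 = ((-1 + 2*(-4))*(-37))*7 = ((-1 - 8)*(-37))*7 = -9*(-37)*7 = 333*7 = 2331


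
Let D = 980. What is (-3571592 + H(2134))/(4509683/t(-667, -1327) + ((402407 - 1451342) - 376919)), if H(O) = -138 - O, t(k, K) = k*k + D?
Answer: 1593475167816/635739587443 ≈ 2.5065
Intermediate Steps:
t(k, K) = 980 + k² (t(k, K) = k*k + 980 = k² + 980 = 980 + k²)
(-3571592 + H(2134))/(4509683/t(-667, -1327) + ((402407 - 1451342) - 376919)) = (-3571592 + (-138 - 1*2134))/(4509683/(980 + (-667)²) + ((402407 - 1451342) - 376919)) = (-3571592 + (-138 - 2134))/(4509683/(980 + 444889) + (-1048935 - 376919)) = (-3571592 - 2272)/(4509683/445869 - 1425854) = -3573864/(4509683*(1/445869) - 1425854) = -3573864/(4509683/445869 - 1425854) = -3573864/(-635739587443/445869) = -3573864*(-445869/635739587443) = 1593475167816/635739587443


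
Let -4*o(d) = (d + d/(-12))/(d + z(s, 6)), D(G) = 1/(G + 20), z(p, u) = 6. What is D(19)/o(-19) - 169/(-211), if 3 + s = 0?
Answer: 31945/44099 ≈ 0.72439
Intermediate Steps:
s = -3 (s = -3 + 0 = -3)
D(G) = 1/(20 + G)
o(d) = -11*d/(48*(6 + d)) (o(d) = -(d + d/(-12))/(4*(d + 6)) = -(d + d*(-1/12))/(4*(6 + d)) = -(d - d/12)/(4*(6 + d)) = -11*d/12/(4*(6 + d)) = -11*d/(48*(6 + d)))
D(19)/o(-19) - 169/(-211) = 1/((20 + 19)*((-11*(-19)/(288 + 48*(-19))))) - 169/(-211) = 1/(39*((-11*(-19)/(288 - 912)))) - 169*(-1/211) = 1/(39*((-11*(-19)/(-624)))) + 169/211 = 1/(39*((-11*(-19)*(-1/624)))) + 169/211 = 1/(39*(-209/624)) + 169/211 = (1/39)*(-624/209) + 169/211 = -16/209 + 169/211 = 31945/44099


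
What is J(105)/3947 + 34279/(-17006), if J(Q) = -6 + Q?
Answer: -133615619/67122682 ≈ -1.9906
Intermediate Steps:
J(105)/3947 + 34279/(-17006) = (-6 + 105)/3947 + 34279/(-17006) = 99*(1/3947) + 34279*(-1/17006) = 99/3947 - 34279/17006 = -133615619/67122682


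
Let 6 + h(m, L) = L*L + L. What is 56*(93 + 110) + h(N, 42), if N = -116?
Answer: 13168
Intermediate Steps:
h(m, L) = -6 + L + L² (h(m, L) = -6 + (L*L + L) = -6 + (L² + L) = -6 + (L + L²) = -6 + L + L²)
56*(93 + 110) + h(N, 42) = 56*(93 + 110) + (-6 + 42 + 42²) = 56*203 + (-6 + 42 + 1764) = 11368 + 1800 = 13168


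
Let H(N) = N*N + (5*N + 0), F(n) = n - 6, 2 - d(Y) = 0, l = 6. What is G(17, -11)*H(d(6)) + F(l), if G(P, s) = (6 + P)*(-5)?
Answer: -1610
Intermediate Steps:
d(Y) = 2 (d(Y) = 2 - 1*0 = 2 + 0 = 2)
F(n) = -6 + n
G(P, s) = -30 - 5*P
H(N) = N² + 5*N
G(17, -11)*H(d(6)) + F(l) = (-30 - 5*17)*(2*(5 + 2)) + (-6 + 6) = (-30 - 85)*(2*7) + 0 = -115*14 + 0 = -1610 + 0 = -1610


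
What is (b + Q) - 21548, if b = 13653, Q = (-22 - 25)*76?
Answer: -11467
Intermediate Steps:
Q = -3572 (Q = -47*76 = -3572)
(b + Q) - 21548 = (13653 - 3572) - 21548 = 10081 - 21548 = -11467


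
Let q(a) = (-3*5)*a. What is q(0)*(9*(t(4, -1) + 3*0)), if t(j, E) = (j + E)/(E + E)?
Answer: 0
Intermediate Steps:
t(j, E) = (E + j)/(2*E) (t(j, E) = (E + j)/((2*E)) = (E + j)*(1/(2*E)) = (E + j)/(2*E))
q(a) = -15*a
q(0)*(9*(t(4, -1) + 3*0)) = (-15*0)*(9*((½)*(-1 + 4)/(-1) + 3*0)) = 0*(9*((½)*(-1)*3 + 0)) = 0*(9*(-3/2 + 0)) = 0*(9*(-3/2)) = 0*(-27/2) = 0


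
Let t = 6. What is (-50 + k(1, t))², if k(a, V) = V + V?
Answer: 1444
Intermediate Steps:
k(a, V) = 2*V
(-50 + k(1, t))² = (-50 + 2*6)² = (-50 + 12)² = (-38)² = 1444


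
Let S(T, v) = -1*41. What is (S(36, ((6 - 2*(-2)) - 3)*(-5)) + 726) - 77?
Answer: 608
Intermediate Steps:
S(T, v) = -41
(S(36, ((6 - 2*(-2)) - 3)*(-5)) + 726) - 77 = (-41 + 726) - 77 = 685 - 77 = 608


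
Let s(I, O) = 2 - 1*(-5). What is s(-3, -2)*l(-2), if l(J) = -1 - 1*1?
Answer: -14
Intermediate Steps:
s(I, O) = 7 (s(I, O) = 2 + 5 = 7)
l(J) = -2 (l(J) = -1 - 1 = -2)
s(-3, -2)*l(-2) = 7*(-2) = -14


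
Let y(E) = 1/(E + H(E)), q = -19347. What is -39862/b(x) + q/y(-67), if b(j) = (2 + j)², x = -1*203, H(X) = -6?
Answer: 57059544869/40401 ≈ 1.4123e+6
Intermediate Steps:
x = -203
y(E) = 1/(-6 + E) (y(E) = 1/(E - 6) = 1/(-6 + E))
-39862/b(x) + q/y(-67) = -39862/(2 - 203)² - 19347/(1/(-6 - 67)) = -39862/((-201)²) - 19347/(1/(-73)) = -39862/40401 - 19347/(-1/73) = -39862*1/40401 - 19347*(-73) = -39862/40401 + 1412331 = 57059544869/40401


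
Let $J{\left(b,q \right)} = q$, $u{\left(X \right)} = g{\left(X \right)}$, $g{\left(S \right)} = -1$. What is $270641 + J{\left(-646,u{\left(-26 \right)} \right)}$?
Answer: $270640$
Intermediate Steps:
$u{\left(X \right)} = -1$
$270641 + J{\left(-646,u{\left(-26 \right)} \right)} = 270641 - 1 = 270640$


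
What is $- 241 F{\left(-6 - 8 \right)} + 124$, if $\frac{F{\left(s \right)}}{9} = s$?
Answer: $30490$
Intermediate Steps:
$F{\left(s \right)} = 9 s$
$- 241 F{\left(-6 - 8 \right)} + 124 = - 241 \cdot 9 \left(-6 - 8\right) + 124 = - 241 \cdot 9 \left(-14\right) + 124 = \left(-241\right) \left(-126\right) + 124 = 30366 + 124 = 30490$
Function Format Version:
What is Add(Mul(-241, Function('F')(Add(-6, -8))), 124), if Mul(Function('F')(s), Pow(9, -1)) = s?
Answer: 30490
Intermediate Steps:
Function('F')(s) = Mul(9, s)
Add(Mul(-241, Function('F')(Add(-6, -8))), 124) = Add(Mul(-241, Mul(9, Add(-6, -8))), 124) = Add(Mul(-241, Mul(9, -14)), 124) = Add(Mul(-241, -126), 124) = Add(30366, 124) = 30490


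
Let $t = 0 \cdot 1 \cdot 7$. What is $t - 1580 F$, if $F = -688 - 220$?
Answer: $1434640$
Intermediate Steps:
$F = -908$
$t = 0$ ($t = 0 \cdot 7 = 0$)
$t - 1580 F = 0 - -1434640 = 0 + 1434640 = 1434640$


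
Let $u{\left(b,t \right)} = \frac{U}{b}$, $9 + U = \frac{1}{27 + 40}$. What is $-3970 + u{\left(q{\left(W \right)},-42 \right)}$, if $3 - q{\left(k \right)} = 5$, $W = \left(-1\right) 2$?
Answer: $- \frac{265689}{67} \approx -3965.5$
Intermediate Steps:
$W = -2$
$U = - \frac{602}{67}$ ($U = -9 + \frac{1}{27 + 40} = -9 + \frac{1}{67} = - \frac{602}{67} \approx -8.9851$)
$q{\left(k \right)} = -2$ ($q{\left(k \right)} = 3 - 5 = -2$)
$u{\left(b,t \right)} = - \frac{602}{67 b}$
$-3970 + u{\left(q{\left(W \right)},-42 \right)} = -3970 - \frac{602}{67 \left(-2\right)} = -3970 - - \frac{301}{67} = -3970 + \frac{301}{67} = - \frac{265689}{67}$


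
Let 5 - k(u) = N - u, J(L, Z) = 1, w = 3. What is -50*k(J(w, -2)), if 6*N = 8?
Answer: -700/3 ≈ -233.33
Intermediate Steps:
N = 4/3 (N = (1/6)*8 = 4/3 ≈ 1.3333)
k(u) = 11/3 + u (k(u) = 5 - (4/3 - u) = 5 + (-4/3 + u) = 11/3 + u)
-50*k(J(w, -2)) = -50*(11/3 + 1) = -50*14/3 = -700/3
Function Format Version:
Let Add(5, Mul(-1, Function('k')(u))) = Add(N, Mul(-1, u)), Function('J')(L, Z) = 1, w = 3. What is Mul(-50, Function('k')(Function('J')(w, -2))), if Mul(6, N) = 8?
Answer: Rational(-700, 3) ≈ -233.33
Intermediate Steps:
N = Rational(4, 3) (N = Mul(Rational(1, 6), 8) = Rational(4, 3) ≈ 1.3333)
Function('k')(u) = Add(Rational(11, 3), u) (Function('k')(u) = Add(5, Mul(-1, Add(Rational(4, 3), Mul(-1, u)))) = Add(5, Add(Rational(-4, 3), u)) = Add(Rational(11, 3), u))
Mul(-50, Function('k')(Function('J')(w, -2))) = Mul(-50, Add(Rational(11, 3), 1)) = Mul(-50, Rational(14, 3)) = Rational(-700, 3)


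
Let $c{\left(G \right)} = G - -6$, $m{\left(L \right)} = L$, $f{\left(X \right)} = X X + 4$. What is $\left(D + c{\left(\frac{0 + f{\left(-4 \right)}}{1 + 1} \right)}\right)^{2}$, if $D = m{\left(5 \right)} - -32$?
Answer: $2809$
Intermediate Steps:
$f{\left(X \right)} = 4 + X^{2}$ ($f{\left(X \right)} = X^{2} + 4 = 4 + X^{2}$)
$c{\left(G \right)} = 6 + G$ ($c{\left(G \right)} = G + 6 = 6 + G$)
$D = 37$ ($D = 5 - -32 = 5 + 32 = 37$)
$\left(D + c{\left(\frac{0 + f{\left(-4 \right)}}{1 + 1} \right)}\right)^{2} = \left(37 + \left(6 + \frac{0 + \left(4 + \left(-4\right)^{2}\right)}{1 + 1}\right)\right)^{2} = \left(37 + \left(6 + \frac{0 + \left(4 + 16\right)}{2}\right)\right)^{2} = \left(37 + \left(6 + \left(0 + 20\right) \frac{1}{2}\right)\right)^{2} = \left(37 + \left(6 + 20 \cdot \frac{1}{2}\right)\right)^{2} = \left(37 + \left(6 + 10\right)\right)^{2} = \left(37 + 16\right)^{2} = 53^{2} = 2809$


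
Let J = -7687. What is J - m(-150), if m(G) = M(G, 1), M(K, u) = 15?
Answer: -7702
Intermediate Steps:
m(G) = 15
J - m(-150) = -7687 - 1*15 = -7687 - 15 = -7702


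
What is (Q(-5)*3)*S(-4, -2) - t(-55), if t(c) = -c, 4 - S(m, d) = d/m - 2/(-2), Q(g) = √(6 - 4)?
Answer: -55 + 15*√2/2 ≈ -44.393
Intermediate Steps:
Q(g) = √2
S(m, d) = 3 - d/m (S(m, d) = 4 - (d/m - 2/(-2)) = 4 - (d/m - 2*(-½)) = 4 - (d/m + 1) = 4 - (1 + d/m) = 4 + (-1 - d/m) = 3 - d/m)
(Q(-5)*3)*S(-4, -2) - t(-55) = (√2*3)*(3 - 1*(-2)/(-4)) - (-1)*(-55) = (3*√2)*(3 - 1*(-2)*(-¼)) - 1*55 = (3*√2)*(3 - ½) - 55 = (3*√2)*(5/2) - 55 = 15*√2/2 - 55 = -55 + 15*√2/2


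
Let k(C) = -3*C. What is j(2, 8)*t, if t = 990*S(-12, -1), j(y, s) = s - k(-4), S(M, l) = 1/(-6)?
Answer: 660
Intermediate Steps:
S(M, l) = -⅙
j(y, s) = -12 + s (j(y, s) = s - (-3)*(-4) = s - 1*12 = s - 12 = -12 + s)
t = -165 (t = 990*(-⅙) = -165)
j(2, 8)*t = (-12 + 8)*(-165) = -4*(-165) = 660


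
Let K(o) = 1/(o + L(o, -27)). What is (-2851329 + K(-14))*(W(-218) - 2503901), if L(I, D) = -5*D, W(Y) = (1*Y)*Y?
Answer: 77043328502056/11 ≈ 7.0039e+12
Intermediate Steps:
W(Y) = Y² (W(Y) = Y*Y = Y²)
K(o) = 1/(135 + o) (K(o) = 1/(o - 5*(-27)) = 1/(o + 135) = 1/(135 + o))
(-2851329 + K(-14))*(W(-218) - 2503901) = (-2851329 + 1/(135 - 14))*((-218)² - 2503901) = (-2851329 + 1/121)*(47524 - 2503901) = (-2851329 + 1/121)*(-2456377) = -345010808/121*(-2456377) = 77043328502056/11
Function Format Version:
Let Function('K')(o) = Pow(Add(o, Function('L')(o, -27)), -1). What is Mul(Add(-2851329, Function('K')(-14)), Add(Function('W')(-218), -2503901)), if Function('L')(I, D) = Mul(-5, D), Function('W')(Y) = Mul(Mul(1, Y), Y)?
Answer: Rational(77043328502056, 11) ≈ 7.0039e+12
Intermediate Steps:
Function('W')(Y) = Pow(Y, 2) (Function('W')(Y) = Mul(Y, Y) = Pow(Y, 2))
Function('K')(o) = Pow(Add(135, o), -1) (Function('K')(o) = Pow(Add(o, Mul(-5, -27)), -1) = Pow(Add(o, 135), -1) = Pow(Add(135, o), -1))
Mul(Add(-2851329, Function('K')(-14)), Add(Function('W')(-218), -2503901)) = Mul(Add(-2851329, Pow(Add(135, -14), -1)), Add(Pow(-218, 2), -2503901)) = Mul(Add(-2851329, Pow(121, -1)), Add(47524, -2503901)) = Mul(Add(-2851329, Rational(1, 121)), -2456377) = Mul(Rational(-345010808, 121), -2456377) = Rational(77043328502056, 11)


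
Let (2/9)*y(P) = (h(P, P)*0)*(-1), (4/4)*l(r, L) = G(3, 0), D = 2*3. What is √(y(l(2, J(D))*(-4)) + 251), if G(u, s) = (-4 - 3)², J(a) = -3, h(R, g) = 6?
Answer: √251 ≈ 15.843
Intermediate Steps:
D = 6
G(u, s) = 49 (G(u, s) = (-7)² = 49)
l(r, L) = 49
y(P) = 0 (y(P) = 9*((6*0)*(-1))/2 = 9*(0*(-1))/2 = (9/2)*0 = 0)
√(y(l(2, J(D))*(-4)) + 251) = √(0 + 251) = √251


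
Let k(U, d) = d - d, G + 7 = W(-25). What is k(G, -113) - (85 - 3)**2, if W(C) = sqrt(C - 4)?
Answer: -6724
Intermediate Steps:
W(C) = sqrt(-4 + C)
G = -7 + I*sqrt(29) (G = -7 + sqrt(-4 - 25) = -7 + sqrt(-29) = -7 + I*sqrt(29) ≈ -7.0 + 5.3852*I)
k(U, d) = 0
k(G, -113) - (85 - 3)**2 = 0 - (85 - 3)**2 = 0 - 1*82**2 = 0 - 1*6724 = 0 - 6724 = -6724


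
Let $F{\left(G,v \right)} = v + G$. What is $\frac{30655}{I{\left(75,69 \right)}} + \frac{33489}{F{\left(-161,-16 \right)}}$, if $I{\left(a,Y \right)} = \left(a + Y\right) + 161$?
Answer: $- \frac{319214}{3599} \approx -88.695$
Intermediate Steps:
$F{\left(G,v \right)} = G + v$
$I{\left(a,Y \right)} = 161 + Y + a$ ($I{\left(a,Y \right)} = \left(Y + a\right) + 161 = 161 + Y + a$)
$\frac{30655}{I{\left(75,69 \right)}} + \frac{33489}{F{\left(-161,-16 \right)}} = \frac{30655}{161 + 69 + 75} + \frac{33489}{-161 - 16} = \frac{30655}{305} + \frac{33489}{-177} = 30655 \cdot \frac{1}{305} + 33489 \left(- \frac{1}{177}\right) = \frac{6131}{61} - \frac{11163}{59} = - \frac{319214}{3599}$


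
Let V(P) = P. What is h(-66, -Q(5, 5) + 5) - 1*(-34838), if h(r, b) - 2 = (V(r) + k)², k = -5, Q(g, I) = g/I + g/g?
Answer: 39881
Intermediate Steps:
Q(g, I) = 1 + g/I (Q(g, I) = g/I + 1 = 1 + g/I)
h(r, b) = 2 + (-5 + r)² (h(r, b) = 2 + (r - 5)² = 2 + (-5 + r)²)
h(-66, -Q(5, 5) + 5) - 1*(-34838) = (2 + (-5 - 66)²) - 1*(-34838) = (2 + (-71)²) + 34838 = (2 + 5041) + 34838 = 5043 + 34838 = 39881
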